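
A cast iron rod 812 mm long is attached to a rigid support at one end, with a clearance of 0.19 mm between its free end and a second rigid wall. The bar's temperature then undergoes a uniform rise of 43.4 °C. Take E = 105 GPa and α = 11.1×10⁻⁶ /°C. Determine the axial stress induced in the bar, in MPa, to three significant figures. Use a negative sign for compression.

-26.0 MPa

Free thermal expansion αLΔT = 11.1e-6 · 812 · 43.4 = 0.3912 mm.
The walls engage after the gap closes; constrained expansion = 0.3912 − 0.19 = 0.2012 mm.
The walls impose strain ε = −(0.2012)/812 = -2.4775e-04; σ = Eε = 105000 · -2.4775e-04 = -26.01 MPa.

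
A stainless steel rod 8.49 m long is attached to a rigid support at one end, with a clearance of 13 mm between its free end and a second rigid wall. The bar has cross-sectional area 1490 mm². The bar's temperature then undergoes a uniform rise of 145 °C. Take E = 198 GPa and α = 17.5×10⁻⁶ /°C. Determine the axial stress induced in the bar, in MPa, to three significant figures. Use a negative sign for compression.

Free thermal expansion αLΔT = 17.5e-6 · 8490 · 145 = 21.54 mm.
The walls engage after the gap closes; constrained expansion = 21.54 − 13 = 8.543 mm.
The walls impose strain ε = −(8.543)/8490 = -1.0063e-03; σ = Eε = 198000 · -1.0063e-03 = -199.2 MPa.

-199 MPa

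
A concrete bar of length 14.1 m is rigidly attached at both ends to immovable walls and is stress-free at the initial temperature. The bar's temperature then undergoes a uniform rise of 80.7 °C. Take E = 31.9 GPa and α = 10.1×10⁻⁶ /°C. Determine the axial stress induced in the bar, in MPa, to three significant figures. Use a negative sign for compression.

-26.0 MPa

Free thermal expansion αLΔT = 10.1e-6 · 14100 · 80.7 = 11.49 mm.
The walls impose strain ε = −(11.49)/14100 = -8.1507e-04; σ = Eε = 31900 · -8.1507e-04 = -26 MPa.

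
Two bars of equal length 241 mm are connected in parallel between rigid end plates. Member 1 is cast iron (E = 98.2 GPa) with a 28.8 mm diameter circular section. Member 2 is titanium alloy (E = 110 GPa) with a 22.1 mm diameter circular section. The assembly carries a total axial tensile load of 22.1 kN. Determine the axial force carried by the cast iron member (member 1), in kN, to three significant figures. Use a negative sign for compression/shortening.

13.3 kN

A_1 = 651.4 mm².
A_2 = 383.6 mm².
Equal strain + equilibrium ⇒ each member carries load in proportion to AE: A₁E₁ = 63970000 N, A₂E₂ = 42200000 N, ΣAE = 106200000 N.
F₁ = P·A₁E₁/ΣAE = 22100·63970000/106200000 = 13320 N.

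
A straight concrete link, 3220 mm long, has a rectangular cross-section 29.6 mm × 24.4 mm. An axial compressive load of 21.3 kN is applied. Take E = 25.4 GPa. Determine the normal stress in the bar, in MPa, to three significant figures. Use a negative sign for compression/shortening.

A = 722.2 mm².
σ = N/A = -21300/722.2 = -29.49 MPa.

-29.5 MPa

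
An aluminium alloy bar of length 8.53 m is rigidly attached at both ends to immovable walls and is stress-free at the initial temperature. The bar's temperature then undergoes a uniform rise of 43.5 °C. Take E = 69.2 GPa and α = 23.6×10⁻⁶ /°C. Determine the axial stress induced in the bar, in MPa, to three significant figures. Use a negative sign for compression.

-71.0 MPa

Free thermal expansion αLΔT = 23.6e-6 · 8530 · 43.5 = 8.757 mm.
The walls impose strain ε = −(8.757)/8530 = -1.0266e-03; σ = Eε = 69200 · -1.0266e-03 = -71.04 MPa.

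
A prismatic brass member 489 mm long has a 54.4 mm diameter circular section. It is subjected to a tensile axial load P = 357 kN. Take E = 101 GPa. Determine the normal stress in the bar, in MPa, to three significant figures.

A = 2324 mm².
σ = N/A = 357000/2324 = 153.6 MPa.

154 MPa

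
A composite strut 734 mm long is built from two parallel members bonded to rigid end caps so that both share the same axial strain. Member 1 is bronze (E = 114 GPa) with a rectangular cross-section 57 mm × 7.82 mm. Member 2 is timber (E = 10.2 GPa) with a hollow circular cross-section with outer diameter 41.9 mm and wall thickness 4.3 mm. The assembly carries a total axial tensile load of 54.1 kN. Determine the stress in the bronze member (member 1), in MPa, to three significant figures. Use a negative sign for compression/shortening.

A_1 = 445.7 mm².
A_2 = 507.9 mm².
Equal strain + equilibrium ⇒ each member carries load in proportion to AE: A₁E₁ = 50810000 N, A₂E₂ = 5181000 N, ΣAE = 56000000 N.
σ₁ = P·E₁/ΣAE = 54100·114000/56000000 = 110.1 MPa.

110 MPa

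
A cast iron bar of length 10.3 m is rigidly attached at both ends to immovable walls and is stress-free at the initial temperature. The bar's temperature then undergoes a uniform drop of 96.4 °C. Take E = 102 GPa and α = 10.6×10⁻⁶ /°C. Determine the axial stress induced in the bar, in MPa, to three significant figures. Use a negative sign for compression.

104 MPa

Free thermal expansion αLΔT = 10.6e-6 · 10300 · -96.4 = -10.52 mm.
The walls impose strain ε = −(-10.52)/10300 = 1.0218e-03; σ = Eε = 102000 · 1.0218e-03 = 104.2 MPa.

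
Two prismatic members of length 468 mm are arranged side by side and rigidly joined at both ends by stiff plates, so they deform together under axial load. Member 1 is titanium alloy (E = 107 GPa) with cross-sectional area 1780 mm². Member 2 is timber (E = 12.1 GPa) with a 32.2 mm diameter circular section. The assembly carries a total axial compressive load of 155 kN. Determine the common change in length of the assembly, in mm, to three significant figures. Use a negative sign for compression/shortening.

-0.362 mm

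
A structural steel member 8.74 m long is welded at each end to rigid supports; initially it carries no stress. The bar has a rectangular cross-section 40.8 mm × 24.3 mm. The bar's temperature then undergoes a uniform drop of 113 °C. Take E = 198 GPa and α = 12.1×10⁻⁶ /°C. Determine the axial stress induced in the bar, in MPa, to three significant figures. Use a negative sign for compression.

Free thermal expansion αLΔT = 12.1e-6 · 8740 · -113 = -11.95 mm.
The walls impose strain ε = −(-11.95)/8740 = 1.3673e-03; σ = Eε = 198000 · 1.3673e-03 = 270.7 MPa.

271 MPa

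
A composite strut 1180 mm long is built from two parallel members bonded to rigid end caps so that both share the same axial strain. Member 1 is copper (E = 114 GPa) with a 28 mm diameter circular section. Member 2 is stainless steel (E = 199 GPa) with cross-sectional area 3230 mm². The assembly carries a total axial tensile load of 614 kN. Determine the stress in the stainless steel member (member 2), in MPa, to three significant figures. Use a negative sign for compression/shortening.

171 MPa

A_1 = 615.8 mm².
Equal strain + equilibrium ⇒ each member carries load in proportion to AE: A₁E₁ = 70200000 N, A₂E₂ = 642800000 N, ΣAE = 713000000 N.
σ₂ = P·E₂/ΣAE = 614000·199000/713000000 = 171.4 MPa.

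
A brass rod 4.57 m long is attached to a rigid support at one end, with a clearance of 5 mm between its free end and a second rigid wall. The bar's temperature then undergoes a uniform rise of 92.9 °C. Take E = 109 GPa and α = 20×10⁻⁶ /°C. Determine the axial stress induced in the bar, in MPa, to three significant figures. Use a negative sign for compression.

-83.3 MPa

Free thermal expansion αLΔT = 20e-6 · 4570 · 92.9 = 8.491 mm.
The walls engage after the gap closes; constrained expansion = 8.491 − 5 = 3.491 mm.
The walls impose strain ε = −(3.491)/4570 = -7.6391e-04; σ = Eε = 109000 · -7.6391e-04 = -83.27 MPa.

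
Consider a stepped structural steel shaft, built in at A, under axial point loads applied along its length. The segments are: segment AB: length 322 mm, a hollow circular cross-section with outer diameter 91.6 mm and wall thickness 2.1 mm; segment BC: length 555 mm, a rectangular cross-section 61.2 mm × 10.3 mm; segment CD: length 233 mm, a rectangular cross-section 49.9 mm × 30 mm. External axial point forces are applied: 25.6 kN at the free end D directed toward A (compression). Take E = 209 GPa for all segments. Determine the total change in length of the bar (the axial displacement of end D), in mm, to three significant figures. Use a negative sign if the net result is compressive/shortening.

Internal axial forces (sectioning from the free end, tension +): N_CD = -25.6 kN, N_BC = -25.6 kN, N_AB = -25.6 kN.
A_AB = 590.5 mm².
A_BC = 630.4 mm².
A_CD = 1497 mm².
δ_AB = -25600·322/(590.5·209000) = -0.0668 mm
δ_BC = -25600·555/(630.4·209000) = -0.1078 mm
δ_CD = -25600·233/(1497·209000) = -0.01906 mm
δ = Σδ_i = -0.1937 mm.

-0.194 mm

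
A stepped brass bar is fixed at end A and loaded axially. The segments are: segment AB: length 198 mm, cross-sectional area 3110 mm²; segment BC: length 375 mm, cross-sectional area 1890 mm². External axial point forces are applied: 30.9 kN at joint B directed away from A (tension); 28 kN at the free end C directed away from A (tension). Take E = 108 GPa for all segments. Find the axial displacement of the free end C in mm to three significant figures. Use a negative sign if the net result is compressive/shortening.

Internal axial forces (sectioning from the free end, tension +): N_BC = 28 kN, N_AB = 58.9 kN.
δ_AB = 58900·198/(3110·108000) = 0.03472 mm
δ_BC = 28000·375/(1890·108000) = 0.05144 mm
δ = Σδ_i = 0.08616 mm.

0.0862 mm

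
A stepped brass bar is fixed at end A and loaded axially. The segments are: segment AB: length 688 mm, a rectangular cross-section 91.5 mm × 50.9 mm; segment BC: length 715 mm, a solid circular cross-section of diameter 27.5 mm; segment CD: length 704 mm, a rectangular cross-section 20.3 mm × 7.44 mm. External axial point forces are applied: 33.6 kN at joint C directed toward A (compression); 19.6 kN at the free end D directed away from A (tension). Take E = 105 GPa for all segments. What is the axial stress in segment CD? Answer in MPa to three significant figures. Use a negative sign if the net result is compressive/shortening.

Internal axial forces (sectioning from the free end, tension +): N_CD = 19.6 kN, N_BC = -14 kN, N_AB = -14 kN.
A_CD = 151 mm².
σ_CD = N_CD/A_CD = 19600/151 = 129.8 MPa.

130 MPa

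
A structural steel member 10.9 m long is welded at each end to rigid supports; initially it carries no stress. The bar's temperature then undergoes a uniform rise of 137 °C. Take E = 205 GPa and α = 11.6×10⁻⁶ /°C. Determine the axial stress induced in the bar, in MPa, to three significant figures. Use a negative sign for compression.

-326 MPa

Free thermal expansion αLΔT = 11.6e-6 · 10900 · 137 = 17.32 mm.
The walls impose strain ε = −(17.32)/10900 = -1.5892e-03; σ = Eε = 205000 · -1.5892e-03 = -325.8 MPa.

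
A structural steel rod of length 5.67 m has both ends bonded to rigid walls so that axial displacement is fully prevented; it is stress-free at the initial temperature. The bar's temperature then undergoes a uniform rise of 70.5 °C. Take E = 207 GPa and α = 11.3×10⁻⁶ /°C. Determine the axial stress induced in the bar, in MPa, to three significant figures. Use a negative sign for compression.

Free thermal expansion αLΔT = 11.3e-6 · 5670 · 70.5 = 4.517 mm.
The walls impose strain ε = −(4.517)/5670 = -7.9665e-04; σ = Eε = 207000 · -7.9665e-04 = -164.9 MPa.

-165 MPa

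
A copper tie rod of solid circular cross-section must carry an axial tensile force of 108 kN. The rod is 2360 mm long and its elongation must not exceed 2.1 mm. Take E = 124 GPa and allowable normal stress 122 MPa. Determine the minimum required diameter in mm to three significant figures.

Required area A ≥ P/σ_allow = 108000/122 = 885.2 mm².
For a solid circular section, d ≥ √(4A/π) = 33.57 mm.
Elongation limit: A ≥ PL/(Eδ_allow) = 108000·2360/(124000·2.1) = 978.8 mm² ⇒ d ≥ 35.3 mm.
The elongation limit governs.

35.3 mm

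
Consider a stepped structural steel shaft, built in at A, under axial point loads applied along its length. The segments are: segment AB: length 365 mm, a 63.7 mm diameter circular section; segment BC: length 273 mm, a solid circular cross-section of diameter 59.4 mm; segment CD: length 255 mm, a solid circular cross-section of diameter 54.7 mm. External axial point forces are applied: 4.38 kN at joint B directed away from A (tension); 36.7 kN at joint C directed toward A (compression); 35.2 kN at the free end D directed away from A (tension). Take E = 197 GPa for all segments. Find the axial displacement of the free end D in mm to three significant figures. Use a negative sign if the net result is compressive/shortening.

0.0203 mm

Internal axial forces (sectioning from the free end, tension +): N_CD = 35.2 kN, N_BC = -1.5 kN, N_AB = 2.88 kN.
A_AB = 3187 mm².
A_BC = 2771 mm².
A_CD = 2350 mm².
δ_AB = 2880·365/(3187·197000) = 0.001674 mm
δ_BC = -1500·273/(2771·197000) = -0.0007501 mm
δ_CD = 35200·255/(2350·197000) = 0.01939 mm
δ = Σδ_i = 0.02031 mm.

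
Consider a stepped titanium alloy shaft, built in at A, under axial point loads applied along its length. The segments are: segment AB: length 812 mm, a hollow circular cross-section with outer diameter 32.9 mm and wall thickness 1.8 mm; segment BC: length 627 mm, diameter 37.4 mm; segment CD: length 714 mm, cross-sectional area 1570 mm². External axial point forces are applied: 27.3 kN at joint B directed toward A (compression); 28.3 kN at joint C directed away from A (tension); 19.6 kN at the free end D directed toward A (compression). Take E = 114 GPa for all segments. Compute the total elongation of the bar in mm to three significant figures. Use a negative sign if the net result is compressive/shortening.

Internal axial forces (sectioning from the free end, tension +): N_CD = -19.6 kN, N_BC = 8.7 kN, N_AB = -18.6 kN.
A_AB = 175.9 mm².
A_BC = 1099 mm².
δ_AB = -18600·812/(175.9·114000) = -0.7533 mm
δ_BC = 8700·627/(1099·114000) = 0.04356 mm
δ_CD = -19600·714/(1570·114000) = -0.07819 mm
δ = Σδ_i = -0.788 mm.

-0.788 mm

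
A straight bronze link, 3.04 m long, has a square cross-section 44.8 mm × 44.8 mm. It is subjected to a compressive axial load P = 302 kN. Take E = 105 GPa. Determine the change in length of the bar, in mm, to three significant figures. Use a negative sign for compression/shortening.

A = 2007 mm².
δ_mech = NL/(AE) = -302000·3040/(2007·105000) = -4.356 mm.

-4.36 mm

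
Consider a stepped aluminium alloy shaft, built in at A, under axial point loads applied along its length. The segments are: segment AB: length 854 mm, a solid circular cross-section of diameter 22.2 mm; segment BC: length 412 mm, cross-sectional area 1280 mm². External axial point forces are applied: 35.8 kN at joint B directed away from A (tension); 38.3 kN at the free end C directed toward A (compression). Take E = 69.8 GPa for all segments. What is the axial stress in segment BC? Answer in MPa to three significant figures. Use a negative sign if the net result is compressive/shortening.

Internal axial forces (sectioning from the free end, tension +): N_BC = -38.3 kN, N_AB = -2.5 kN.
σ_BC = N_BC/A_BC = -38300/1280 = -29.92 MPa.

-29.9 MPa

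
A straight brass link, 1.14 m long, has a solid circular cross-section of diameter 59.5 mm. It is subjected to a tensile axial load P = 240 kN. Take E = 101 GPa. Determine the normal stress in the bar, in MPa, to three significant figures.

A = 2781 mm².
σ = N/A = 240000/2781 = 86.32 MPa.

86.3 MPa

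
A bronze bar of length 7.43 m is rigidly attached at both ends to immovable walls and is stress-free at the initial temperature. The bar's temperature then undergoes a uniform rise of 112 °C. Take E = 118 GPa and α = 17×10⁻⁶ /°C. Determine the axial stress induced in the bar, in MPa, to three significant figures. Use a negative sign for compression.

Free thermal expansion αLΔT = 17e-6 · 7430 · 112 = 14.15 mm.
The walls impose strain ε = −(14.15)/7430 = -1.9040e-03; σ = Eε = 118000 · -1.9040e-03 = -224.7 MPa.

-225 MPa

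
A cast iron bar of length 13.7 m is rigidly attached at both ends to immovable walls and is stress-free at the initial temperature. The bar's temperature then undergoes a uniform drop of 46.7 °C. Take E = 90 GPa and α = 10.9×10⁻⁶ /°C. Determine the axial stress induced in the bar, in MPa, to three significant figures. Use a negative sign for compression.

45.8 MPa

Free thermal expansion αLΔT = 10.9e-6 · 13700 · -46.7 = -6.974 mm.
The walls impose strain ε = −(-6.974)/13700 = 5.0903e-04; σ = Eε = 90000 · 5.0903e-04 = 45.81 MPa.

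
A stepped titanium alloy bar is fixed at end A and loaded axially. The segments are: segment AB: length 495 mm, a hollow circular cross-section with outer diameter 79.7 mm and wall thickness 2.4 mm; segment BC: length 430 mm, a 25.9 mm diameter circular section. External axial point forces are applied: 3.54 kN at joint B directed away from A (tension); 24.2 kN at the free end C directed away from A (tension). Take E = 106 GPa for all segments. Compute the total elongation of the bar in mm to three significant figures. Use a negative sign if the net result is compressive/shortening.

0.409 mm

Internal axial forces (sectioning from the free end, tension +): N_BC = 24.2 kN, N_AB = 27.74 kN.
A_AB = 582.8 mm².
A_BC = 526.9 mm².
δ_AB = 27740·495/(582.8·106000) = 0.2223 mm
δ_BC = 24200·430/(526.9·106000) = 0.1863 mm
δ = Σδ_i = 0.4086 mm.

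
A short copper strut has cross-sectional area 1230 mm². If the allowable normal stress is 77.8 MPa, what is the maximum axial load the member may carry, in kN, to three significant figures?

P_max = σ_allow · A = 77.8 · 1230 = 95690 N = 95.69 kN.

95.7 kN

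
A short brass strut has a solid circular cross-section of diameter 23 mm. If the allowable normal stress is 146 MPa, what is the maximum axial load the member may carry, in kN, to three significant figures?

60.7 kN

A = 415.5 mm².
P_max = σ_allow · A = 146 · 415.5 = 60660 N = 60.66 kN.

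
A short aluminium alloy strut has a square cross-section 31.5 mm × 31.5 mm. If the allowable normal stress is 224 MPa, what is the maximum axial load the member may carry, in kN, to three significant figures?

222 kN

A = 992.2 mm².
P_max = σ_allow · A = 224 · 992.2 = 222300 N = 222.3 kN.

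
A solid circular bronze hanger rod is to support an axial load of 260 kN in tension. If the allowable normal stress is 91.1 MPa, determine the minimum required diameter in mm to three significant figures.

60.3 mm

Required area A ≥ P/σ_allow = 260000/91.1 = 2854 mm².
For a solid circular section, d ≥ √(4A/π) = 60.28 mm.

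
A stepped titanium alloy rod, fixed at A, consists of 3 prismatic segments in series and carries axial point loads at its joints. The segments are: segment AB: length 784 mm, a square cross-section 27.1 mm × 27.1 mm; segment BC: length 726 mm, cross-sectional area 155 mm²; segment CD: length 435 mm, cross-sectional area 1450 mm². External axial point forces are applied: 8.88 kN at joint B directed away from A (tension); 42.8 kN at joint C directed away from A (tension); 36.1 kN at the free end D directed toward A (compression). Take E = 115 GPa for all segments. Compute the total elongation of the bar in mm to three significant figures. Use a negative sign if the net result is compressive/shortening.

Internal axial forces (sectioning from the free end, tension +): N_CD = -36.1 kN, N_BC = 6.7 kN, N_AB = 15.58 kN.
A_AB = 734.4 mm².
δ_AB = 15580·784/(734.4·115000) = 0.1446 mm
δ_BC = 6700·726/(155·115000) = 0.2729 mm
δ_CD = -36100·435/(1450·115000) = -0.09417 mm
δ = Σδ_i = 0.3233 mm.

0.323 mm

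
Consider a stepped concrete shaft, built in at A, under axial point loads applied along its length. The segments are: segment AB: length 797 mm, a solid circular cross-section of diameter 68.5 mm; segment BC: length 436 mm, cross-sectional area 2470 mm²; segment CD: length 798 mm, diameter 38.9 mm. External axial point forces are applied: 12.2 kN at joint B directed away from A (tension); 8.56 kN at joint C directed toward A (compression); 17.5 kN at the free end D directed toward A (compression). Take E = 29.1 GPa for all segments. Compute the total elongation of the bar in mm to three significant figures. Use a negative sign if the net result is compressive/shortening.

-0.665 mm

Internal axial forces (sectioning from the free end, tension +): N_CD = -17.5 kN, N_BC = -26.06 kN, N_AB = -13.86 kN.
A_AB = 3685 mm².
A_CD = 1188 mm².
δ_AB = -13860·797/(3685·29100) = -0.103 mm
δ_BC = -26060·436/(2470·29100) = -0.1581 mm
δ_CD = -17500·798/(1188·29100) = -0.4038 mm
δ = Σδ_i = -0.6649 mm.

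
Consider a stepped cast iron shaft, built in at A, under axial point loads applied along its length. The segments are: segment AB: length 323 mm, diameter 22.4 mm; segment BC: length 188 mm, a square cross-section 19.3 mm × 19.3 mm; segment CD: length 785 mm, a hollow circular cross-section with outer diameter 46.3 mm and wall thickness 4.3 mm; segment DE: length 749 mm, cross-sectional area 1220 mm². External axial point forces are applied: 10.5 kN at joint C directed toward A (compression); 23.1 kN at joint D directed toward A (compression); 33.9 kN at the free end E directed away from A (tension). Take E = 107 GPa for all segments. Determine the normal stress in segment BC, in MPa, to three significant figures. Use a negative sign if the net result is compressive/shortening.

Internal axial forces (sectioning from the free end, tension +): N_DE = 33.9 kN, N_CD = 10.8 kN, N_BC = 0.3 kN, N_AB = 0.3 kN.
A_BC = 372.5 mm².
σ_BC = N_BC/A_BC = 300/372.5 = 0.8054 MPa.

0.805 MPa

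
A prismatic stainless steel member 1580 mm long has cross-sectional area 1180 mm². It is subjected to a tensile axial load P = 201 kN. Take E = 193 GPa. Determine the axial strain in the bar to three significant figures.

8.83e-04

σ = N/A = 170.3 MPa; ε = σ/E = 170.3/193000 = 8.826e-04.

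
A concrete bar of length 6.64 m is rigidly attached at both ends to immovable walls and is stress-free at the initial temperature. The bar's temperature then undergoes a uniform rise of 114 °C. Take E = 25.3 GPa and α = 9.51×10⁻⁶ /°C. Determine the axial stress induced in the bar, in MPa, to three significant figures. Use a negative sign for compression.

-27.4 MPa

Free thermal expansion αLΔT = 9.51e-6 · 6640 · 114 = 7.199 mm.
The walls impose strain ε = −(7.199)/6640 = -1.0841e-03; σ = Eε = 25300 · -1.0841e-03 = -27.43 MPa.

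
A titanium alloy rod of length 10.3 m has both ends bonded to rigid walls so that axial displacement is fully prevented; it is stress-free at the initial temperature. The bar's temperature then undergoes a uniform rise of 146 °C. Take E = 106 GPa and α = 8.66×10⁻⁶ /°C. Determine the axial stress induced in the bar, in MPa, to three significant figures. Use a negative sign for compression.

-134 MPa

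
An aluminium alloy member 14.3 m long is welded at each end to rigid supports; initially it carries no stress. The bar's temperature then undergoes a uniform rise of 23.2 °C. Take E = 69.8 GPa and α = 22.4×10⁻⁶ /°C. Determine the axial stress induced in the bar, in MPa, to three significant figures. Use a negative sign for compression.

-36.3 MPa

Free thermal expansion αLΔT = 22.4e-6 · 14300 · 23.2 = 7.431 mm.
The walls impose strain ε = −(7.431)/14300 = -5.1968e-04; σ = Eε = 69800 · -5.1968e-04 = -36.27 MPa.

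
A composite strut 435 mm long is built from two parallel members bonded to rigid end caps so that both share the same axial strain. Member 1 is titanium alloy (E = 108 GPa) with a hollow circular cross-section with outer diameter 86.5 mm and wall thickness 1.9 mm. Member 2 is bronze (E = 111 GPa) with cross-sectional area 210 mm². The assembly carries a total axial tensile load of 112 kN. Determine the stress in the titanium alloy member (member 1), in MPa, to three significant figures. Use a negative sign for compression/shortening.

A_1 = 505 mm².
Equal strain + equilibrium ⇒ each member carries load in proportion to AE: A₁E₁ = 54540000 N, A₂E₂ = 23310000 N, ΣAE = 77850000 N.
σ₁ = P·E₁/ΣAE = 112000·108000/77850000 = 155.4 MPa.

155 MPa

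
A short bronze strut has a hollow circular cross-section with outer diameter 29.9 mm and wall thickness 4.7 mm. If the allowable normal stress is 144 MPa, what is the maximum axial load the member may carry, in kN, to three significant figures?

53.6 kN

A = 372.1 mm².
P_max = σ_allow · A = 144 · 372.1 = 53580 N = 53.58 kN.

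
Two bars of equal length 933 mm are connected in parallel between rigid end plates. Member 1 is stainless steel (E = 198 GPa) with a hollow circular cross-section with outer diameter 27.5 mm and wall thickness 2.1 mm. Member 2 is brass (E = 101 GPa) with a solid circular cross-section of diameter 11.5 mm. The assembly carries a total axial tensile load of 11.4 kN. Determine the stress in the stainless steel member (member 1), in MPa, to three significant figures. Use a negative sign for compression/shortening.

A_1 = 167.6 mm².
A_2 = 103.9 mm².
Equal strain + equilibrium ⇒ each member carries load in proportion to AE: A₁E₁ = 33180000 N, A₂E₂ = 10490000 N, ΣAE = 43670000 N.
σ₁ = P·E₁/ΣAE = 11400·198000/43670000 = 51.69 MPa.

51.7 MPa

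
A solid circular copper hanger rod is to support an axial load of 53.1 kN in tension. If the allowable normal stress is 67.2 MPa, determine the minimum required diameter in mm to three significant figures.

Required area A ≥ P/σ_allow = 53100/67.2 = 790.2 mm².
For a solid circular section, d ≥ √(4A/π) = 31.72 mm.

31.7 mm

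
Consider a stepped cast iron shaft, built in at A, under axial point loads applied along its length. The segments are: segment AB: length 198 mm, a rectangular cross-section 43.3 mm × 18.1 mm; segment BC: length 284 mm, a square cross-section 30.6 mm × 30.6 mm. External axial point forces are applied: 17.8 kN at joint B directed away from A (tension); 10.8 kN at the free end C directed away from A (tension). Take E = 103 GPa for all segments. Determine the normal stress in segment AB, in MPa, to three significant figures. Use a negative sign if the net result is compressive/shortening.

36.5 MPa

Internal axial forces (sectioning from the free end, tension +): N_BC = 10.8 kN, N_AB = 28.6 kN.
A_AB = 783.7 mm².
σ_AB = N_AB/A_AB = 28600/783.7 = 36.49 MPa.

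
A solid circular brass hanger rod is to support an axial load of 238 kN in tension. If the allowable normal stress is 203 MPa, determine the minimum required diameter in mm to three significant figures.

Required area A ≥ P/σ_allow = 238000/203 = 1172 mm².
For a solid circular section, d ≥ √(4A/π) = 38.64 mm.

38.6 mm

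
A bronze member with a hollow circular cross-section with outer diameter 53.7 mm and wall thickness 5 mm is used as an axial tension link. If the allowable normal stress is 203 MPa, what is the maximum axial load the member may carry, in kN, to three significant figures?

A = 765 mm².
P_max = σ_allow · A = 203 · 765 = 155300 N = 155.3 kN.

155 kN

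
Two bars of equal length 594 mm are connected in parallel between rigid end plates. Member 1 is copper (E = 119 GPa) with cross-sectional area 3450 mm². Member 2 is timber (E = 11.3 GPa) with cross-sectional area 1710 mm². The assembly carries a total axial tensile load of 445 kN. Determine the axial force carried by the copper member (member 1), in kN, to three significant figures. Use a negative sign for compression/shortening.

425 kN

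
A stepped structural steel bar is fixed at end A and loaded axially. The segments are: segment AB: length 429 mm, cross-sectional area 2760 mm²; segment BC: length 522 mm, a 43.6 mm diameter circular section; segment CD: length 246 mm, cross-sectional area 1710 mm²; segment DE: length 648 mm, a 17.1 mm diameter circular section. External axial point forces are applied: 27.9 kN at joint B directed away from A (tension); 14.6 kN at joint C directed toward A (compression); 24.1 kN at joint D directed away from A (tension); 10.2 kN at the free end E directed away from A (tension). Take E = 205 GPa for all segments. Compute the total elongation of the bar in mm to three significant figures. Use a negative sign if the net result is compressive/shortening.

0.234 mm

Internal axial forces (sectioning from the free end, tension +): N_DE = 10.2 kN, N_CD = 34.3 kN, N_BC = 19.7 kN, N_AB = 47.6 kN.
A_BC = 1493 mm².
A_DE = 229.7 mm².
δ_AB = 47600·429/(2760·205000) = 0.03609 mm
δ_BC = 19700·522/(1493·205000) = 0.0336 mm
δ_CD = 34300·246/(1710·205000) = 0.02407 mm
δ_DE = 10200·648/(229.7·205000) = 0.1404 mm
δ = Σδ_i = 0.2342 mm.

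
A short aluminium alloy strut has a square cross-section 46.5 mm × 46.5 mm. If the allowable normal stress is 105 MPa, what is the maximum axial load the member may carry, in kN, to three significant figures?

A = 2162 mm².
P_max = σ_allow · A = 105 · 2162 = 227000 N = 227 kN.

227 kN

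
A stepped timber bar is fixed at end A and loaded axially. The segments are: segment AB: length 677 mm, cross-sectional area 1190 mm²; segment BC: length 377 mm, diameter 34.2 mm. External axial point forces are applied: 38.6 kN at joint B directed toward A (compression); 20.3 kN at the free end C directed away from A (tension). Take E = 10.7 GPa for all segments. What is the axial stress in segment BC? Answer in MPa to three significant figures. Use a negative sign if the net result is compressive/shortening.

Internal axial forces (sectioning from the free end, tension +): N_BC = 20.3 kN, N_AB = -18.3 kN.
A_BC = 918.6 mm².
σ_BC = N_BC/A_BC = 20300/918.6 = 22.1 MPa.

22.1 MPa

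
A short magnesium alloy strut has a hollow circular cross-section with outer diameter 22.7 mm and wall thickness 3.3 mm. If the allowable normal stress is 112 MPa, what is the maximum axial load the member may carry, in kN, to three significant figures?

22.5 kN

A = 201.1 mm².
P_max = σ_allow · A = 112 · 201.1 = 22530 N = 22.53 kN.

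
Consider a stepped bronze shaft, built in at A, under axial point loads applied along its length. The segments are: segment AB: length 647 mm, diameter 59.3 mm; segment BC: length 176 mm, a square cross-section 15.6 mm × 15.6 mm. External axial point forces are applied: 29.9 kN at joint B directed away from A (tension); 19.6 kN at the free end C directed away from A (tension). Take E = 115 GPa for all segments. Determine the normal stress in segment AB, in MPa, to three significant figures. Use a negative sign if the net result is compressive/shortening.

17.9 MPa

Internal axial forces (sectioning from the free end, tension +): N_BC = 19.6 kN, N_AB = 49.5 kN.
A_AB = 2762 mm².
σ_AB = N_AB/A_AB = 49500/2762 = 17.92 MPa.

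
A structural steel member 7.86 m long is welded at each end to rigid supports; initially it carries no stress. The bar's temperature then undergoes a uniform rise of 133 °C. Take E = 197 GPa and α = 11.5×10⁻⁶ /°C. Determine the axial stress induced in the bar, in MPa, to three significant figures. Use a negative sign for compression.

-301 MPa

Free thermal expansion αLΔT = 11.5e-6 · 7860 · 133 = 12.02 mm.
The walls impose strain ε = −(12.02)/7860 = -1.5295e-03; σ = Eε = 197000 · -1.5295e-03 = -301.3 MPa.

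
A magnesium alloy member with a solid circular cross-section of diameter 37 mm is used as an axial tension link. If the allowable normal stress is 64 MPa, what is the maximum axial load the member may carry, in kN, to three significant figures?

A = 1075 mm².
P_max = σ_allow · A = 64 · 1075 = 68810 N = 68.81 kN.

68.8 kN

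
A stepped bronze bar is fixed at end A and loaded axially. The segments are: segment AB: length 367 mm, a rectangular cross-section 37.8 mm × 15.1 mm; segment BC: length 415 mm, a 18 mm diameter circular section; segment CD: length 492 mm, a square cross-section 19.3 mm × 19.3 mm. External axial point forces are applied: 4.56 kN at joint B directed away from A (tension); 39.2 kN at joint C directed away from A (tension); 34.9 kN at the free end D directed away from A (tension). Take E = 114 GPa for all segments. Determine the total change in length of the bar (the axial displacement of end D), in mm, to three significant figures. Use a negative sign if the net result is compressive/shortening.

Internal axial forces (sectioning from the free end, tension +): N_CD = 34.9 kN, N_BC = 74.1 kN, N_AB = 78.66 kN.
A_AB = 570.8 mm².
A_BC = 254.5 mm².
A_CD = 372.5 mm².
δ_AB = 78660·367/(570.8·114000) = 0.4437 mm
δ_BC = 74100·415/(254.5·114000) = 1.06 mm
δ_CD = 34900·492/(372.5·114000) = 0.4044 mm
δ = Σδ_i = 1.908 mm.

1.91 mm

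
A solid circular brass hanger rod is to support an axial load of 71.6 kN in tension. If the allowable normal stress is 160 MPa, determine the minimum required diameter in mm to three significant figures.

Required area A ≥ P/σ_allow = 71600/160 = 447.5 mm².
For a solid circular section, d ≥ √(4A/π) = 23.87 mm.

23.9 mm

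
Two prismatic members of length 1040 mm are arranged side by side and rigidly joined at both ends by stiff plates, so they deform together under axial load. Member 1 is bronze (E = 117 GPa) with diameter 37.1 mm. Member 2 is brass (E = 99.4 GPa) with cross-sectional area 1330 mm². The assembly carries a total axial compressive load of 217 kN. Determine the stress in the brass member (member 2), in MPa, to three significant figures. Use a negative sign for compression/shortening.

A_1 = 1081 mm².
Equal strain + equilibrium ⇒ each member carries load in proportion to AE: A₁E₁ = 126500000 N, A₂E₂ = 132200000 N, ΣAE = 258700000 N.
σ₂ = P·E₂/ΣAE = -217000·99400/258700000 = -83.38 MPa.

-83.4 MPa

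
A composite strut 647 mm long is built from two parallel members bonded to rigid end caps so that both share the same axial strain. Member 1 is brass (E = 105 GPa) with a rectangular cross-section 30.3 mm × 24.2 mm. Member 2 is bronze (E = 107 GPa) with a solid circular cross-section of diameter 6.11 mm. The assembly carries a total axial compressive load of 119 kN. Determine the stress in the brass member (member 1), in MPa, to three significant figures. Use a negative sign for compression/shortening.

A_1 = 733.3 mm².
A_2 = 29.32 mm².
Equal strain + equilibrium ⇒ each member carries load in proportion to AE: A₁E₁ = 76990000 N, A₂E₂ = 3137000 N, ΣAE = 80130000 N.
σ₁ = P·E₁/ΣAE = -119000·105000/80130000 = -155.9 MPa.

-156 MPa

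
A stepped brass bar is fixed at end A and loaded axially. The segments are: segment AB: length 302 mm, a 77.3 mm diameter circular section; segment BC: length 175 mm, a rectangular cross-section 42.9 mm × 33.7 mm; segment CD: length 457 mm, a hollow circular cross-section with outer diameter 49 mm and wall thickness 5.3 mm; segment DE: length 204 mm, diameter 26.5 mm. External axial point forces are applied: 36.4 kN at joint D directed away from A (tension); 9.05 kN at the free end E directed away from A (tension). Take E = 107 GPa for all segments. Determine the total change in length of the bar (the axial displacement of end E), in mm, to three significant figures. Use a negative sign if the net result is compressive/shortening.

0.377 mm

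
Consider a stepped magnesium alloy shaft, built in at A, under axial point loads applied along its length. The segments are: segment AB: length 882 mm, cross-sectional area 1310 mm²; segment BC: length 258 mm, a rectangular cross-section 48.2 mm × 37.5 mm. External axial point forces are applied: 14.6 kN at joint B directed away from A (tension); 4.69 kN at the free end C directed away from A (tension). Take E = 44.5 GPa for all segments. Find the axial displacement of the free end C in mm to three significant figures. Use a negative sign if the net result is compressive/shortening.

Internal axial forces (sectioning from the free end, tension +): N_BC = 4.69 kN, N_AB = 19.29 kN.
A_BC = 1808 mm².
δ_AB = 19290·882/(1310·44500) = 0.2919 mm
δ_BC = 4690·258/(1808·44500) = 0.01504 mm
δ = Σδ_i = 0.3069 mm.

0.307 mm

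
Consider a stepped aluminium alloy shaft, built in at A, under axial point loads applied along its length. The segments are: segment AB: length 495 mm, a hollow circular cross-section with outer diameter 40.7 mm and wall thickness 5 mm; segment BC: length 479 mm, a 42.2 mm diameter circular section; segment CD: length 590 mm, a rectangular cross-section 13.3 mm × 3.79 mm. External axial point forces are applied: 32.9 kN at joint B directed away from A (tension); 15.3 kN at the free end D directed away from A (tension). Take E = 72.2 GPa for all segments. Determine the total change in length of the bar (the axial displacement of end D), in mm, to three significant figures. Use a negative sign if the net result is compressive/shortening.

3.14 mm

Internal axial forces (sectioning from the free end, tension +): N_CD = 15.3 kN, N_BC = 15.3 kN, N_AB = 48.2 kN.
A_AB = 560.8 mm².
A_BC = 1399 mm².
A_CD = 50.41 mm².
δ_AB = 48200·495/(560.8·72200) = 0.5893 mm
δ_BC = 15300·479/(1399·72200) = 0.07257 mm
δ_CD = 15300·590/(50.41·72200) = 2.48 mm
δ = Σδ_i = 3.142 mm.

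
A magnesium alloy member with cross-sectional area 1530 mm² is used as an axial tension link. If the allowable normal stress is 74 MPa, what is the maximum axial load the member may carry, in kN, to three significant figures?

113 kN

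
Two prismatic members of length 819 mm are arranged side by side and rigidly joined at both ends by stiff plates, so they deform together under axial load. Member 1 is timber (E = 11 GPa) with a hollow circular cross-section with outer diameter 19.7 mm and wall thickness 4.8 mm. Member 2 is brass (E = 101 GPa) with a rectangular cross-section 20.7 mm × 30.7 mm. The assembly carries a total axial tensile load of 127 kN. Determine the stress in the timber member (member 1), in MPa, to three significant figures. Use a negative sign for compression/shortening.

21.0 MPa

A_1 = 224.7 mm².
A_2 = 635.5 mm².
Equal strain + equilibrium ⇒ each member carries load in proportion to AE: A₁E₁ = 2472000 N, A₂E₂ = 64180000 N, ΣAE = 66660000 N.
σ₁ = P·E₁/ΣAE = 127000·11000/66660000 = 20.96 MPa.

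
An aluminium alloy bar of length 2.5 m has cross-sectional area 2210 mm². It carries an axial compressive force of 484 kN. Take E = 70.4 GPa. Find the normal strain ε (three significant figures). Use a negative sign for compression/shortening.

-0.00311

σ = N/A = -219 MPa; ε = σ/E = -219/70400 = -3.111e-03.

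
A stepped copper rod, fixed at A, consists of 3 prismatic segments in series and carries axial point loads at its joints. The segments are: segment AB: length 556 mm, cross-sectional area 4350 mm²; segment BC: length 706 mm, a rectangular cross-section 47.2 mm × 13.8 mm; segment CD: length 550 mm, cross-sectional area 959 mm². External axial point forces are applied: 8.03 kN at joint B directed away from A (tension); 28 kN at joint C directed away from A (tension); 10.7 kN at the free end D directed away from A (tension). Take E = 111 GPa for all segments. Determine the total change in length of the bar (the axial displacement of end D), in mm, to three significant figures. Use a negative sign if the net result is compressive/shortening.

0.487 mm

Internal axial forces (sectioning from the free end, tension +): N_CD = 10.7 kN, N_BC = 38.7 kN, N_AB = 46.73 kN.
A_BC = 651.4 mm².
δ_AB = 46730·556/(4350·111000) = 0.05381 mm
δ_BC = 38700·706/(651.4·111000) = 0.3779 mm
δ_CD = 10700·550/(959·111000) = 0.05528 mm
δ = Σδ_i = 0.487 mm.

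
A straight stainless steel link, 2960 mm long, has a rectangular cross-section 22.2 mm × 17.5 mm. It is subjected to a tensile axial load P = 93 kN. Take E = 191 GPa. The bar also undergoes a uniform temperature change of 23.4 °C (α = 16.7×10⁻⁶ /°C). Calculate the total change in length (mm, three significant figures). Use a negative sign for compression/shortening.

4.87 mm

A = 388.5 mm².
δ_mech = NL/(AE) = 93000·2960/(388.5·191000) = 3.71 mm.
δ_thermal = αLΔT = 16.7e-6·2960·23.4 = 1.157 mm.
δ = δ_mech + δ_thermal = 4.867 mm.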